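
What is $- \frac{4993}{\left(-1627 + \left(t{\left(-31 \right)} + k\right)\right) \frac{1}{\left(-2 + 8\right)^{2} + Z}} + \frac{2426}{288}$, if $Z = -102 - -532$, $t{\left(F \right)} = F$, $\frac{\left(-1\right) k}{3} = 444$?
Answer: $\frac{169338571}{215280} \approx 786.6$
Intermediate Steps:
$k = -1332$ ($k = \left(-3\right) 444 = -1332$)
$Z = 430$ ($Z = -102 + 532 = 430$)
$- \frac{4993}{\left(-1627 + \left(t{\left(-31 \right)} + k\right)\right) \frac{1}{\left(-2 + 8\right)^{2} + Z}} + \frac{2426}{288} = - \frac{4993}{\left(-1627 - 1363\right) \frac{1}{\left(-2 + 8\right)^{2} + 430}} + \frac{2426}{288} = - \frac{4993}{\left(-1627 - 1363\right) \frac{1}{6^{2} + 430}} + 2426 \cdot \frac{1}{288} = - \frac{4993}{\left(-2990\right) \frac{1}{36 + 430}} + \frac{1213}{144} = - \frac{4993}{\left(-2990\right) \frac{1}{466}} + \frac{1213}{144} = - \frac{4993}{- \frac{1495}{233}} + \frac{1213}{144} = \left(-4993\right) \left(- \frac{233}{1495}\right) + \frac{1213}{144} = \frac{1163369}{1495} + \frac{1213}{144} = \frac{169338571}{215280}$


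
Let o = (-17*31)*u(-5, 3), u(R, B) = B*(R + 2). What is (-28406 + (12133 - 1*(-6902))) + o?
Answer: -4628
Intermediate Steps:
u(R, B) = B*(2 + R)
o = 4743 (o = (-17*31)*(3*(2 - 5)) = -1581*(-3) = -527*(-9) = 4743)
(-28406 + (12133 - 1*(-6902))) + o = (-28406 + (12133 - 1*(-6902))) + 4743 = (-28406 + (12133 + 6902)) + 4743 = (-28406 + 19035) + 4743 = -9371 + 4743 = -4628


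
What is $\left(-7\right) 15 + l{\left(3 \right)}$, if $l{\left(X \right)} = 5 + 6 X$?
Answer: $-82$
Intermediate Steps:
$\left(-7\right) 15 + l{\left(3 \right)} = \left(-7\right) 15 + \left(5 + 6 \cdot 3\right) = -105 + \left(5 + 18\right) = -105 + 23 = -82$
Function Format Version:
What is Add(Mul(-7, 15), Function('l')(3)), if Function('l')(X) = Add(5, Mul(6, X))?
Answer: -82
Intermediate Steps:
Add(Mul(-7, 15), Function('l')(3)) = Add(Mul(-7, 15), Add(5, Mul(6, 3))) = Add(-105, Add(5, 18)) = Add(-105, 23) = -82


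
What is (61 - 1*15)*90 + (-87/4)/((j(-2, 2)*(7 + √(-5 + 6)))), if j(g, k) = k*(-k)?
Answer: 530007/128 ≈ 4140.7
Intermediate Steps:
j(g, k) = -k²
(61 - 1*15)*90 + (-87/4)/((j(-2, 2)*(7 + √(-5 + 6)))) = (61 - 1*15)*90 + (-87/4)/(((-1*2²)*(7 + √(-5 + 6)))) = (61 - 15)*90 + (-87*¼)/(((-1*4)*(7 + √1))) = 46*90 - 87*(-1/(4*(7 + 1)))/4 = 4140 - 87/(4*((-4*8))) = 4140 - 87/4/(-32) = 4140 - 87/4*(-1/32) = 4140 + 87/128 = 530007/128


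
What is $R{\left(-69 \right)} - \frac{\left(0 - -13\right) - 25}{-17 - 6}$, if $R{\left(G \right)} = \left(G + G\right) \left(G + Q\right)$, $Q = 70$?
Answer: $- \frac{3186}{23} \approx -138.52$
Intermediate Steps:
$R{\left(G \right)} = 2 G \left(70 + G\right)$ ($R{\left(G \right)} = \left(G + G\right) \left(G + 70\right) = 2 G \left(70 + G\right)$)
$R{\left(-69 \right)} - \frac{\left(0 - -13\right) - 25}{-17 - 6} = 2 \left(-69\right) \left(70 - 69\right) - \frac{\left(0 - -13\right) - 25}{-17 - 6} = 2 \left(-69\right) 1 - \frac{\left(0 + 13\right) - 25}{-23} = -138 - \left(13 - 25\right) \left(- \frac{1}{23}\right) = -138 - \left(-12\right) \left(- \frac{1}{23}\right) = -138 - \frac{12}{23} = - \frac{3186}{23}$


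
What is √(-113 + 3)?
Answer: I*√110 ≈ 10.488*I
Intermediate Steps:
√(-113 + 3) = √(-110) = I*√110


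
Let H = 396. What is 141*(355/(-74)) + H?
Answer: -20751/74 ≈ -280.42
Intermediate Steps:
141*(355/(-74)) + H = 141*(355/(-74)) + 396 = 141*(355*(-1/74)) + 396 = 141*(-355/74) + 396 = -50055/74 + 396 = -20751/74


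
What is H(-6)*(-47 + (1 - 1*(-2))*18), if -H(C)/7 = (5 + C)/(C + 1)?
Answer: -49/5 ≈ -9.8000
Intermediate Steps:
H(C) = -7*(5 + C)/(1 + C) (H(C) = -7*(5 + C)/(C + 1) = -7*(5 + C)/(1 + C))
H(-6)*(-47 + (1 - 1*(-2))*18) = (7*(-5 - 1*(-6))/(1 - 6))*(-47 + (1 - 1*(-2))*18) = (7*(-5 + 6)/(-5))*(-47 + (1 + 2)*18) = (7*(-⅕)*1)*(-47 + 3*18) = -7*(-47 + 54)/5 = -7/5*7 = -49/5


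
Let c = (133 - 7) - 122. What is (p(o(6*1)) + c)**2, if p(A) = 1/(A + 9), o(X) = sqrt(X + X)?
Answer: 27079/1587 - 380*sqrt(3)/1587 ≈ 16.648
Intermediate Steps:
o(X) = sqrt(2)*sqrt(X) (o(X) = sqrt(2*X) = sqrt(2)*sqrt(X))
p(A) = 1/(9 + A)
c = 4 (c = 126 - 122 = 4)
(p(o(6*1)) + c)**2 = (1/(9 + sqrt(2)*sqrt(6*1)) + 4)**2 = (1/(9 + sqrt(2)*sqrt(6)) + 4)**2 = (1/(9 + 2*sqrt(3)) + 4)**2 = (4 + 1/(9 + 2*sqrt(3)))**2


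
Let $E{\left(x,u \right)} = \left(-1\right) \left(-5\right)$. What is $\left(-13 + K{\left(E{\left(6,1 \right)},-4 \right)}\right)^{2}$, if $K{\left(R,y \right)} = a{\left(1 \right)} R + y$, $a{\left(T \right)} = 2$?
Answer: $49$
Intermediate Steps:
$E{\left(x,u \right)} = 5$
$K{\left(R,y \right)} = y + 2 R$ ($K{\left(R,y \right)} = 2 R + y = y + 2 R$)
$\left(-13 + K{\left(E{\left(6,1 \right)},-4 \right)}\right)^{2} = \left(-13 + \left(-4 + 2 \cdot 5\right)\right)^{2} = \left(-13 + \left(-4 + 10\right)\right)^{2} = \left(-13 + 6\right)^{2} = \left(-7\right)^{2} = 49$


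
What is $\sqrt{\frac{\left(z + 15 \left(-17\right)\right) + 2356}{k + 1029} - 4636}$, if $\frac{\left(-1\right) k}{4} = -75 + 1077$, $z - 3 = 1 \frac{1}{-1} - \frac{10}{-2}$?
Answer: $\frac{4 i \sqrt{285751307}}{993} \approx 68.093 i$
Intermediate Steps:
$z = 7$ ($z = 3 + \left(1 \frac{1}{-1} - \frac{10}{-2}\right) = 3 + \left(1 \left(-1\right) - -5\right) = 3 + \left(-1 + 5\right) = 3 + 4 = 7$)
$k = -4008$ ($k = - 4 \left(-75 + 1077\right) = \left(-4\right) 1002 = -4008$)
$\sqrt{\frac{\left(z + 15 \left(-17\right)\right) + 2356}{k + 1029} - 4636} = \sqrt{\frac{\left(7 + 15 \left(-17\right)\right) + 2356}{-4008 + 1029} - 4636} = \sqrt{\frac{\left(7 - 255\right) + 2356}{-2979} - 4636} = \sqrt{\left(-248 + 2356\right) \left(- \frac{1}{2979}\right) - 4636} = \sqrt{2108 \left(- \frac{1}{2979}\right) - 4636} = \sqrt{- \frac{2108}{2979} - 4636} = \sqrt{- \frac{13812752}{2979}} = \frac{4 i \sqrt{285751307}}{993}$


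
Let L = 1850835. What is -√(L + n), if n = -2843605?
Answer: -I*√992770 ≈ -996.38*I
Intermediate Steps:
-√(L + n) = -√(1850835 - 2843605) = -√(-992770) = -I*√992770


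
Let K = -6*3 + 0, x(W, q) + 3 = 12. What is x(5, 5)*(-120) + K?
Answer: -1098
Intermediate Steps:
x(W, q) = 9 (x(W, q) = -3 + 12 = 9)
K = -18 (K = -18 + 0 = -18)
x(5, 5)*(-120) + K = 9*(-120) - 18 = -1080 - 18 = -1098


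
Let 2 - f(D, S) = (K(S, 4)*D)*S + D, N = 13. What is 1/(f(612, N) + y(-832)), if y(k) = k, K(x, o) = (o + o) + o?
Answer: -1/96914 ≈ -1.0318e-5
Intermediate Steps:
K(x, o) = 3*o (K(x, o) = 2*o + o = 3*o)
f(D, S) = 2 - D - 12*D*S (f(D, S) = 2 - (((3*4)*D)*S + D) = 2 - ((12*D)*S + D) = 2 - (12*D*S + D) = 2 - (D + 12*D*S) = 2 + (-D - 12*D*S) = 2 - D - 12*D*S)
1/(f(612, N) + y(-832)) = 1/((2 - 1*612 - 12*612*13) - 832) = 1/((2 - 612 - 95472) - 832) = 1/(-96082 - 832) = 1/(-96914) = -1/96914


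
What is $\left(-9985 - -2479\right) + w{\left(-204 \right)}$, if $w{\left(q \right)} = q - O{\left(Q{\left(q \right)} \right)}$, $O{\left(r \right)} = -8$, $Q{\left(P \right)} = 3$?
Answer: $-7702$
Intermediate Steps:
$w{\left(q \right)} = 8 + q$ ($w{\left(q \right)} = q - -8 = q + 8 = 8 + q$)
$\left(-9985 - -2479\right) + w{\left(-204 \right)} = \left(-9985 - -2479\right) + \left(8 - 204\right) = \left(-9985 + 2479\right) - 196 = -7506 - 196 = -7702$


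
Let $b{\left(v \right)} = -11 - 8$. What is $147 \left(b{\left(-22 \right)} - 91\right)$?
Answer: $-16170$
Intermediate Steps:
$b{\left(v \right)} = -19$ ($b{\left(v \right)} = -11 - 8 = -19$)
$147 \left(b{\left(-22 \right)} - 91\right) = 147 \left(-19 - 91\right) = 147 \left(-110\right) = -16170$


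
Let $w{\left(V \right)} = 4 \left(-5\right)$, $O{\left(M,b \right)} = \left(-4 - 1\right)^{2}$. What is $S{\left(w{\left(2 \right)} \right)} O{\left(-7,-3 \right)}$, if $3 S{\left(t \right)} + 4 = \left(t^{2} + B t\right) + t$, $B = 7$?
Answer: $\frac{5900}{3} \approx 1966.7$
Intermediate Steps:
$O{\left(M,b \right)} = 25$ ($O{\left(M,b \right)} = \left(-5\right)^{2} = 25$)
$w{\left(V \right)} = -20$
$S{\left(t \right)} = - \frac{4}{3} + \frac{t^{2}}{3} + \frac{8 t}{3}$ ($S{\left(t \right)} = - \frac{4}{3} + \frac{\left(t^{2} + 7 t\right) + t}{3} = - \frac{4}{3} + \frac{t^{2} + 8 t}{3} = - \frac{4}{3} + \left(\frac{t^{2}}{3} + \frac{8 t}{3}\right) = - \frac{4}{3} + \frac{t^{2}}{3} + \frac{8 t}{3}$)
$S{\left(w{\left(2 \right)} \right)} O{\left(-7,-3 \right)} = \left(- \frac{4}{3} + \frac{\left(-20\right)^{2}}{3} + \frac{8}{3} \left(-20\right)\right) 25 = \left(- \frac{4}{3} + \frac{1}{3} \cdot 400 - \frac{160}{3}\right) 25 = \left(- \frac{4}{3} + \frac{400}{3} - \frac{160}{3}\right) 25 = \frac{236}{3} \cdot 25 = \frac{5900}{3}$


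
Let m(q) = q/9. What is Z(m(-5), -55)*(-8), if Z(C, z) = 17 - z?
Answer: -576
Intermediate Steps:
m(q) = q/9 (m(q) = q*(1/9) = q/9)
Z(m(-5), -55)*(-8) = (17 - 1*(-55))*(-8) = (17 + 55)*(-8) = 72*(-8) = -576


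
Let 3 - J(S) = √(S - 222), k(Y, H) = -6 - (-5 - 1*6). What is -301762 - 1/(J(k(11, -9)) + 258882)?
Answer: -20224524816203689/67021443442 - I*√217/67021443442 ≈ -3.0176e+5 - 2.1979e-10*I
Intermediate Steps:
k(Y, H) = 5 (k(Y, H) = -6 - (-5 - 6) = -6 - 1*(-11) = -6 + 11 = 5)
J(S) = 3 - √(-222 + S) (J(S) = 3 - √(S - 222) = 3 - √(-222 + S))
-301762 - 1/(J(k(11, -9)) + 258882) = -301762 - 1/((3 - √(-222 + 5)) + 258882) = -301762 - 1/((3 - √(-217)) + 258882) = -301762 - 1/((3 - I*√217) + 258882) = -301762 - 1/(258885 - I*√217)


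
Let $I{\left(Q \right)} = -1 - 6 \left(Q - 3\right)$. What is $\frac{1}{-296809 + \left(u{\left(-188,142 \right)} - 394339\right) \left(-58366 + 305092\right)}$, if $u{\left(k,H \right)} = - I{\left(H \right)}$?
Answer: $- \frac{1}{97087964713} \approx -1.03 \cdot 10^{-11}$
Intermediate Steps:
$I{\left(Q \right)} = 17 - 6 Q$ ($I{\left(Q \right)} = -1 - 6 \left(-3 + Q\right) = -1 - \left(-18 + 6 Q\right) = 17 - 6 Q$)
$u{\left(k,H \right)} = -17 + 6 H$ ($u{\left(k,H \right)} = - (17 - 6 H) = -17 + 6 H$)
$\frac{1}{-296809 + \left(u{\left(-188,142 \right)} - 394339\right) \left(-58366 + 305092\right)} = \frac{1}{-296809 + \left(\left(-17 + 6 \cdot 142\right) - 394339\right) \left(-58366 + 305092\right)} = \frac{1}{-296809 + \left(\left(-17 + 852\right) - 394339\right) 246726} = \frac{1}{-296809 + \left(835 - 394339\right) 246726} = \frac{1}{-296809 - 97087667904} = \frac{1}{-97087964713} = - \frac{1}{97087964713}$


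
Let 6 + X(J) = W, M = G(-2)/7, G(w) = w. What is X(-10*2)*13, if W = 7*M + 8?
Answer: 0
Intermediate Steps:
M = -2/7 ≈ -0.28571
W = 6 (W = 7*(-2/7) + 8 = -2 + 8 = 6)
X(J) = 0 (X(J) = -6 + 6 = 0)
X(-10*2)*13 = 0*13 = 0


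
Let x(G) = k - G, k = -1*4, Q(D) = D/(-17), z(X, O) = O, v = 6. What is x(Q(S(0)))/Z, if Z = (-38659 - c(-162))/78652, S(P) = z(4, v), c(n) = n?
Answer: 4876424/654449 ≈ 7.4512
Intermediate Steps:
S(P) = 6
Q(D) = -D/17 (Q(D) = D*(-1/17) = -D/17)
k = -4
Z = -38497/78652 (Z = (-38659 - 1*(-162))/78652 = (-38659 + 162)*(1/78652) = -38497*1/78652 = -38497/78652 ≈ -0.48946)
x(G) = -4 - G
x(Q(S(0)))/Z = (-4 - (-1)*6/17)/(-38497/78652) = (-4 - 1*(-6/17))*(-78652/38497) = (-4 + 6/17)*(-78652/38497) = -62/17*(-78652/38497) = 4876424/654449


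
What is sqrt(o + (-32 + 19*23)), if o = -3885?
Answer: 2*I*sqrt(870) ≈ 58.992*I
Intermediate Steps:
sqrt(o + (-32 + 19*23)) = sqrt(-3885 + (-32 + 19*23)) = sqrt(-3885 + (-32 + 437)) = sqrt(-3885 + 405) = sqrt(-3480) = 2*I*sqrt(870)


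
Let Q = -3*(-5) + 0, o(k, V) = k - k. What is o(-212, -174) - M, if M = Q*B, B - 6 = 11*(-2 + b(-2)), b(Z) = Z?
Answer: 570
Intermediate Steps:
o(k, V) = 0
B = -38 (B = 6 + 11*(-2 - 2) = 6 + 11*(-4) = 6 - 44 = -38)
Q = 15 (Q = 15 + 0 = 15)
M = -570 (M = 15*(-38) = -570)
o(-212, -174) - M = 0 - 1*(-570) = 0 + 570 = 570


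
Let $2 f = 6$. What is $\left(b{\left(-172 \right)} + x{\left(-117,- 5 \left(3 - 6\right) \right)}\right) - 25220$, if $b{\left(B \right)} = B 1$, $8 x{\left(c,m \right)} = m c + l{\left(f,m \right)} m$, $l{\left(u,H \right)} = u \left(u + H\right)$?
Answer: $- \frac{204081}{8} \approx -25510.0$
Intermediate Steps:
$f = 3$ ($f = \frac{1}{2} \cdot 6 = 3$)
$l{\left(u,H \right)} = u \left(H + u\right)$
$x{\left(c,m \right)} = \frac{c m}{8} + \frac{m \left(9 + 3 m\right)}{8}$ ($x{\left(c,m \right)} = \frac{m c + 3 \left(m + 3\right) m}{8} = \frac{c m + 3 \left(3 + m\right) m}{8} = \frac{c m + \left(9 + 3 m\right) m}{8} = \frac{c m + m \left(9 + 3 m\right)}{8} = \frac{c m}{8} + \frac{m \left(9 + 3 m\right)}{8}$)
$b{\left(B \right)} = B$
$\left(b{\left(-172 \right)} + x{\left(-117,- 5 \left(3 - 6\right) \right)}\right) - 25220 = \left(-172 + \frac{- 5 \left(3 - 6\right) \left(9 - 117 + 3 \left(- 5 \left(3 - 6\right)\right)\right)}{8}\right) - 25220 = \left(-172 + \frac{\left(-5\right) \left(-3\right) \left(9 - 117 + 3 \left(\left(-5\right) \left(-3\right)\right)\right)}{8}\right) - 25220 = \left(-172 + \frac{1}{8} \cdot 15 \left(9 - 117 + 3 \cdot 15\right)\right) - 25220 = \left(-172 + \frac{1}{8} \cdot 15 \left(9 - 117 + 45\right)\right) - 25220 = \left(-172 + \frac{1}{8} \cdot 15 \left(-63\right)\right) - 25220 = \left(-172 - \frac{945}{8}\right) - 25220 = - \frac{2321}{8} - 25220 = - \frac{204081}{8}$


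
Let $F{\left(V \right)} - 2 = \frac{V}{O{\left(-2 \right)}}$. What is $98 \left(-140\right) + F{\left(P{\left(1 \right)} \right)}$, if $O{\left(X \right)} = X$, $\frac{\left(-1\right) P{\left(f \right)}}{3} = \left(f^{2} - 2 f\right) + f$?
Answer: $-13718$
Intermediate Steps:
$P{\left(f \right)} = - 3 f^{2} + 3 f$ ($P{\left(f \right)} = - 3 \left(\left(f^{2} - 2 f\right) + f\right) = - 3 \left(f^{2} - f\right) = - 3 f^{2} + 3 f$)
$F{\left(V \right)} = 2 - \frac{V}{2}$ ($F{\left(V \right)} = 2 + \frac{V}{-2} = 2 + V \left(- \frac{1}{2}\right) = 2 - \frac{V}{2}$)
$98 \left(-140\right) + F{\left(P{\left(1 \right)} \right)} = 98 \left(-140\right) + \left(2 - \frac{3 \cdot 1 \left(1 - 1\right)}{2}\right) = -13720 + \left(2 - \frac{3 \cdot 1 \left(1 - 1\right)}{2}\right) = -13720 + \left(2 - \frac{3 \cdot 1 \cdot 0}{2}\right) = -13720 + \left(2 - 0\right) = -13720 + \left(2 + 0\right) = -13720 + 2 = -13718$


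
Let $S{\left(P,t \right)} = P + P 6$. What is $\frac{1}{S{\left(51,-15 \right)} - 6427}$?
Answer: $- \frac{1}{6070} \approx -0.00016474$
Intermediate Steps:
$S{\left(P,t \right)} = 7 P$ ($S{\left(P,t \right)} = P + 6 P = 7 P$)
$\frac{1}{S{\left(51,-15 \right)} - 6427} = \frac{1}{7 \cdot 51 - 6427} = \frac{1}{357 - 6427} = \frac{1}{-6070} = - \frac{1}{6070}$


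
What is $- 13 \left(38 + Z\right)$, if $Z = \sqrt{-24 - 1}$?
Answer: $-494 - 65 i \approx -494.0 - 65.0 i$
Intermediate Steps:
$Z = 5 i$ ($Z = \sqrt{-25} = 5 i \approx 5.0 i$)
$- 13 \left(38 + Z\right) = - 13 \left(38 + 5 i\right) = -494 - 65 i$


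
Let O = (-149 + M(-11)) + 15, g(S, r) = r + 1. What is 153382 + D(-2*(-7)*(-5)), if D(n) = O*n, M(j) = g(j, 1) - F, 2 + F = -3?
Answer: 162272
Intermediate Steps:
g(S, r) = 1 + r
F = -5 (F = -2 - 3 = -5)
M(j) = 7 (M(j) = (1 + 1) - 1*(-5) = 2 + 5 = 7)
O = -127 (O = (-149 + 7) + 15 = -142 + 15 = -127)
D(n) = -127*n
153382 + D(-2*(-7)*(-5)) = 153382 - 127*(-2*(-7))*(-5) = 153382 - 1778*(-5) = 153382 - 127*(-70) = 153382 + 8890 = 162272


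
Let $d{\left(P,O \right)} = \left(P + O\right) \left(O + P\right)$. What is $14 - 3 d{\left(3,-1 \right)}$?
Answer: $2$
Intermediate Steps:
$d{\left(P,O \right)} = \left(O + P\right)^{2}$ ($d{\left(P,O \right)} = \left(O + P\right) \left(O + P\right) = \left(O + P\right)^{2}$)
$14 - 3 d{\left(3,-1 \right)} = 14 - 3 \left(-1 + 3\right)^{2} = 14 - 3 \cdot 2^{2} = 14 - 12 = 2$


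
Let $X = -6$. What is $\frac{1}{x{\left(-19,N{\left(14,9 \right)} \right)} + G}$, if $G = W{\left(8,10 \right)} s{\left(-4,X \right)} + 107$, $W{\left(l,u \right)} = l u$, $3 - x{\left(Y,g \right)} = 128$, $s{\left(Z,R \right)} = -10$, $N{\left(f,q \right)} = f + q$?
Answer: $- \frac{1}{818} \approx -0.0012225$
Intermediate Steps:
$x{\left(Y,g \right)} = -125$ ($x{\left(Y,g \right)} = 3 - 128 = -125$)
$G = -693$ ($G = 8 \cdot 10 \left(-10\right) + 107 = 80 \left(-10\right) + 107 = -800 + 107 = -693$)
$\frac{1}{x{\left(-19,N{\left(14,9 \right)} \right)} + G} = \frac{1}{-125 - 693} = \frac{1}{-818} = - \frac{1}{818}$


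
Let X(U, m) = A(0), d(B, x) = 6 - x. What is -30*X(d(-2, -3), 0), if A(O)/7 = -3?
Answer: 630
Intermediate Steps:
A(O) = -21 (A(O) = 7*(-3) = -21)
X(U, m) = -21
-30*X(d(-2, -3), 0) = -30*(-21) = 630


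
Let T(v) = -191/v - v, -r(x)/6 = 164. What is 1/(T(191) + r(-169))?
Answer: -1/1176 ≈ -0.00085034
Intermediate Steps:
r(x) = -984 (r(x) = -6*164 = -984)
T(v) = -v - 191/v
1/(T(191) + r(-169)) = 1/((-1*191 - 191/191) - 984) = 1/((-191 - 191*1/191) - 984) = 1/((-191 - 1) - 984) = 1/(-192 - 984) = 1/(-1176) = -1/1176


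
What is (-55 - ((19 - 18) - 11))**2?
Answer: 2025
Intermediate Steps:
(-55 - ((19 - 18) - 11))**2 = (-55 - (1 - 11))**2 = (-55 - 1*(-10))**2 = (-55 + 10)**2 = (-45)**2 = 2025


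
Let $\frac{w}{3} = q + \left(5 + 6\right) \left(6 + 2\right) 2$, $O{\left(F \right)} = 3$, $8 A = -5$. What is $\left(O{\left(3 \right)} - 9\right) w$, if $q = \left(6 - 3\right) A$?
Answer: $- \frac{12537}{4} \approx -3134.3$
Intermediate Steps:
$A = - \frac{5}{8}$ ($A = \frac{1}{8} \left(-5\right) = - \frac{5}{8} \approx -0.625$)
$q = - \frac{15}{8}$ ($q = \left(6 - 3\right) \left(- \frac{5}{8}\right) = 3 \left(- \frac{5}{8}\right) = - \frac{15}{8} \approx -1.875$)
$w = \frac{4179}{8}$ ($w = 3 \left(- \frac{15}{8} + \left(5 + 6\right) \left(6 + 2\right) 2\right) = 3 \left(- \frac{15}{8} + 11 \cdot 8 \cdot 2\right) = 3 \left(- \frac{15}{8} + 88 \cdot 2\right) = 3 \left(- \frac{15}{8} + 176\right) = 3 \cdot \frac{1393}{8} = \frac{4179}{8} \approx 522.38$)
$\left(O{\left(3 \right)} - 9\right) w = \left(3 - 9\right) \frac{4179}{8} = \left(-6\right) \frac{4179}{8} = - \frac{12537}{4}$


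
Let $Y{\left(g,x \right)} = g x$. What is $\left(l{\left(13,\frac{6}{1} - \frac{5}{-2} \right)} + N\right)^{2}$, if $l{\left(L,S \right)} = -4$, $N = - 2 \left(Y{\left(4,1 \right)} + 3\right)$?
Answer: $324$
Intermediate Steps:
$N = -14$ ($N = - 2 \left(4 \cdot 1 + 3\right) = - 2 \left(4 + 3\right) = \left(-2\right) 7 = -14$)
$\left(l{\left(13,\frac{6}{1} - \frac{5}{-2} \right)} + N\right)^{2} = \left(-4 - 14\right)^{2} = \left(-18\right)^{2} = 324$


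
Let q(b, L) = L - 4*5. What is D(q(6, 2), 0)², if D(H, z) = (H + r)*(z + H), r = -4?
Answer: 156816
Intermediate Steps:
q(b, L) = -20 + L (q(b, L) = L - 20 = -20 + L)
D(H, z) = (-4 + H)*(H + z) (D(H, z) = (H - 4)*(z + H) = (-4 + H)*(H + z))
D(q(6, 2), 0)² = ((-20 + 2)² - 4*(-20 + 2) - 4*0 + (-20 + 2)*0)² = ((-18)² - 4*(-18) + 0 - 18*0)² = (324 + 72 + 0 + 0)² = 396² = 156816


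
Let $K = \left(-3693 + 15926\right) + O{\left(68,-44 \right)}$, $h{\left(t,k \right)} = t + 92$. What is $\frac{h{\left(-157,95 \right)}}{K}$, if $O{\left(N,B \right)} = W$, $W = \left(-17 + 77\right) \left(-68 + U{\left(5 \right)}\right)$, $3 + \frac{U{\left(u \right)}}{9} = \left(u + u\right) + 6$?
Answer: $- \frac{65}{15173} \approx -0.0042839$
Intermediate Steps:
$U{\left(u \right)} = 27 + 18 u$ ($U{\left(u \right)} = -27 + 9 \left(\left(u + u\right) + 6\right) = -27 + 9 \left(2 u + 6\right) = -27 + 9 \left(6 + 2 u\right) = -27 + \left(54 + 18 u\right) = 27 + 18 u$)
$h{\left(t,k \right)} = 92 + t$
$W = 2940$ ($W = \left(-17 + 77\right) \left(-68 + \left(27 + 18 \cdot 5\right)\right) = 60 \left(-68 + \left(27 + 90\right)\right) = 60 \left(-68 + 117\right) = 60 \cdot 49 = 2940$)
$O{\left(N,B \right)} = 2940$
$K = 15173$ ($K = \left(-3693 + 15926\right) + 2940 = 12233 + 2940 = 15173$)
$\frac{h{\left(-157,95 \right)}}{K} = \frac{92 - 157}{15173} = \left(-65\right) \frac{1}{15173} = - \frac{65}{15173}$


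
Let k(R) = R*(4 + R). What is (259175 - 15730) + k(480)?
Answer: 475765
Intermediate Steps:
(259175 - 15730) + k(480) = (259175 - 15730) + 480*(4 + 480) = 243445 + 480*484 = 243445 + 232320 = 475765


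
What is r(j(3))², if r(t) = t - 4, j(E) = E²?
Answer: 25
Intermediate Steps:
r(t) = -4 + t
r(j(3))² = (-4 + 3²)² = (-4 + 9)² = 5² = 25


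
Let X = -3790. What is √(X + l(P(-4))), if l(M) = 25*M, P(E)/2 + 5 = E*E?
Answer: 18*I*√10 ≈ 56.921*I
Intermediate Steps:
P(E) = -10 + 2*E² (P(E) = -10 + 2*(E*E) = -10 + 2*E²)
√(X + l(P(-4))) = √(-3790 + 25*(-10 + 2*(-4)²)) = √(-3790 + 25*(-10 + 2*16)) = √(-3790 + 25*(-10 + 32)) = √(-3790 + 25*22) = √(-3790 + 550) = √(-3240) = 18*I*√10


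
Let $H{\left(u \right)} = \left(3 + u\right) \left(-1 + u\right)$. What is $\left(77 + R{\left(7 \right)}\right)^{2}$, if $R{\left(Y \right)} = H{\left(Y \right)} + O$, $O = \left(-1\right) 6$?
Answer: $17161$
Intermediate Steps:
$O = -6$
$H{\left(u \right)} = \left(-1 + u\right) \left(3 + u\right)$
$R{\left(Y \right)} = -9 + Y^{2} + 2 Y$ ($R{\left(Y \right)} = \left(-3 + Y^{2} + 2 Y\right) - 6 = -9 + Y^{2} + 2 Y$)
$\left(77 + R{\left(7 \right)}\right)^{2} = \left(77 + \left(-9 + 7^{2} + 2 \cdot 7\right)\right)^{2} = \left(77 + \left(-9 + 49 + 14\right)\right)^{2} = \left(77 + 54\right)^{2} = 131^{2} = 17161$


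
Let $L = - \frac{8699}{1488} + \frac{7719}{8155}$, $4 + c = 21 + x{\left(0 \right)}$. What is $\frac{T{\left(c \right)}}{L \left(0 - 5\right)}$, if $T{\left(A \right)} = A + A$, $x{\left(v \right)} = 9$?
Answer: $\frac{9707712}{4573421} \approx 2.1226$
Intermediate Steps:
$c = 26$ ($c = -4 + \left(21 + 9\right) = -4 + 30 = 26$)
$T{\left(A \right)} = 2 A$
$L = - \frac{59454473}{12134640}$ ($L = \left(-8699\right) \frac{1}{1488} + 7719 \cdot \frac{1}{8155} = - \frac{8699}{1488} + \frac{7719}{8155} = - \frac{59454473}{12134640} \approx -4.8996$)
$\frac{T{\left(c \right)}}{L \left(0 - 5\right)} = \frac{2 \cdot 26}{\left(- \frac{59454473}{12134640}\right) \left(0 - 5\right)} = \frac{52}{\left(- \frac{59454473}{12134640}\right) \left(-5\right)} = \frac{52}{\frac{59454473}{2426928}} = 52 \cdot \frac{2426928}{59454473} = \frac{9707712}{4573421}$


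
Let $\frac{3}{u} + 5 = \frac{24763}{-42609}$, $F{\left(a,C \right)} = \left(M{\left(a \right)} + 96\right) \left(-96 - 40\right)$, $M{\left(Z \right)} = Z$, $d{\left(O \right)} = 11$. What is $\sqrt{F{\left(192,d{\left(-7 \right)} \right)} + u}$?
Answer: $\frac{3 i \sqrt{15382530502197}}{59452} \approx 197.91 i$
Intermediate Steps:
$F{\left(a,C \right)} = -13056 - 136 a$ ($F{\left(a,C \right)} = \left(a + 96\right) \left(-96 - 40\right) = \left(96 + a\right) \left(-136\right) = -13056 - 136 a$)
$u = - \frac{127827}{237808}$ ($u = \frac{3}{-5 + \frac{24763}{-42609}} = \frac{3}{-5 + 24763 \left(- \frac{1}{42609}\right)} = \frac{3}{-5 - \frac{24763}{42609}} = \frac{3}{- \frac{237808}{42609}} = 3 \left(- \frac{42609}{237808}\right) = - \frac{127827}{237808} \approx -0.53752$)
$\sqrt{F{\left(192,d{\left(-7 \right)} \right)} + u} = \sqrt{\left(-13056 - 26112\right) - \frac{127827}{237808}} = \sqrt{-39168 - \frac{127827}{237808}} = \sqrt{- \frac{9314591571}{237808}} = \frac{3 i \sqrt{15382530502197}}{59452}$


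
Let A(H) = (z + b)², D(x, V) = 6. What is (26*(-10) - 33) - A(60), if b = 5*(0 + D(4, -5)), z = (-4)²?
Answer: -2409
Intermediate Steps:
z = 16
b = 30 (b = 5*(0 + 6) = 5*6 = 30)
A(H) = 2116 (A(H) = (16 + 30)² = 46² = 2116)
(26*(-10) - 33) - A(60) = (26*(-10) - 33) - 1*2116 = (-260 - 33) - 2116 = -293 - 2116 = -2409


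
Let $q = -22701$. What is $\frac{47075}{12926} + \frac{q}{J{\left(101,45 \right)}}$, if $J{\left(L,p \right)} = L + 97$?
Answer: $- \frac{23676023}{213279} \approx -111.01$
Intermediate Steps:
$J{\left(L,p \right)} = 97 + L$
$\frac{47075}{12926} + \frac{q}{J{\left(101,45 \right)}} = \frac{47075}{12926} - \frac{22701}{97 + 101} = 47075 \cdot \frac{1}{12926} - \frac{22701}{198} = \frac{47075}{12926} - \frac{7567}{66} = - \frac{23676023}{213279}$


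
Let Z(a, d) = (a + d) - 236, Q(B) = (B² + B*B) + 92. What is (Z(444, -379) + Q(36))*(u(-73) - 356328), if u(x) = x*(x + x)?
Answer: -868668710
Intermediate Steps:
u(x) = 2*x² (u(x) = x*(2*x) = 2*x²)
Q(B) = 92 + 2*B² (Q(B) = (B² + B²) + 92 = 2*B² + 92 = 92 + 2*B²)
Z(a, d) = -236 + a + d
(Z(444, -379) + Q(36))*(u(-73) - 356328) = ((-236 + 444 - 379) + (92 + 2*36²))*(2*(-73)² - 356328) = (-171 + (92 + 2*1296))*(2*5329 - 356328) = (-171 + (92 + 2592))*(10658 - 356328) = (-171 + 2684)*(-345670) = 2513*(-345670) = -868668710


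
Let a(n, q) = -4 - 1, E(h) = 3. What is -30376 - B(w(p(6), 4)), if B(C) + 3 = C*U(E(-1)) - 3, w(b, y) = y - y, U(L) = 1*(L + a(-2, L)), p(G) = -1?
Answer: -30370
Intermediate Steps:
a(n, q) = -5
U(L) = -5 + L (U(L) = 1*(L - 5) = 1*(-5 + L) = -5 + L)
w(b, y) = 0
B(C) = -6 - 2*C (B(C) = -3 + (C*(-5 + 3) - 3) = -3 + (C*(-2) - 3) = -3 + (-2*C - 3) = -3 + (-3 - 2*C) = -6 - 2*C)
-30376 - B(w(p(6), 4)) = -30376 - (-6 - 2*0) = -30376 - (-6 + 0) = -30376 - 1*(-6) = -30376 + 6 = -30370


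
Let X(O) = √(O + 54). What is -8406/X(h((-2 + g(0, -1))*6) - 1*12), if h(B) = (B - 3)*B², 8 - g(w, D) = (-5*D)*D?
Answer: -1401*√274470/45745 ≈ -16.045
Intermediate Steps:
g(w, D) = 8 + 5*D² (g(w, D) = 8 - (-5*D)*D = 8 - (-5)*D² = 8 + 5*D²)
h(B) = B²*(-3 + B) (h(B) = (-3 + B)*B² = B²*(-3 + B))
X(O) = √(54 + O)
-8406/X(h((-2 + g(0, -1))*6) - 1*12) = -8406/√(54 + (((-2 + (8 + 5*(-1)²))*6)²*(-3 + (-2 + (8 + 5*(-1)²))*6) - 1*12)) = -8406/√(54 + (((-2 + (8 + 5*1))*6)²*(-3 + (-2 + (8 + 5*1))*6) - 12)) = -8406/√(54 + (((-2 + (8 + 5))*6)²*(-3 + (-2 + (8 + 5))*6) - 12)) = -8406/√(54 + (((-2 + 13)*6)²*(-3 + (-2 + 13)*6) - 12)) = -8406/√(54 + ((11*6)²*(-3 + 11*6) - 12)) = -8406/√(54 + (66²*(-3 + 66) - 12)) = -8406/√(54 + (4356*63 - 12)) = -8406/√(54 + (274428 - 12)) = -8406/√(54 + 274416) = -8406*√274470/274470 = -1401*√274470/45745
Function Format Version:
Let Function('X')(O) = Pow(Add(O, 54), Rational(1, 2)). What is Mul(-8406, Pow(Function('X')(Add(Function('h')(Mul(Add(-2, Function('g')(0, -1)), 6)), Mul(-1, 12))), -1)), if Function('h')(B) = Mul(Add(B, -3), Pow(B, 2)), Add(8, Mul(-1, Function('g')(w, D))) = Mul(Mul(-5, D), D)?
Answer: Mul(Rational(-1401, 45745), Pow(274470, Rational(1, 2))) ≈ -16.045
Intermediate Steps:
Function('g')(w, D) = Add(8, Mul(5, Pow(D, 2))) (Function('g')(w, D) = Add(8, Mul(-1, Mul(Mul(-5, D), D))) = Add(8, Mul(-1, Mul(-5, Pow(D, 2)))) = Add(8, Mul(5, Pow(D, 2))))
Function('h')(B) = Mul(Pow(B, 2), Add(-3, B)) (Function('h')(B) = Mul(Add(-3, B), Pow(B, 2)) = Mul(Pow(B, 2), Add(-3, B)))
Function('X')(O) = Pow(Add(54, O), Rational(1, 2))
Mul(-8406, Pow(Function('X')(Add(Function('h')(Mul(Add(-2, Function('g')(0, -1)), 6)), Mul(-1, 12))), -1)) = Mul(-8406, Pow(Pow(Add(54, Add(Mul(Pow(Mul(Add(-2, Add(8, Mul(5, Pow(-1, 2)))), 6), 2), Add(-3, Mul(Add(-2, Add(8, Mul(5, Pow(-1, 2)))), 6))), Mul(-1, 12))), Rational(1, 2)), -1)) = Mul(-8406, Pow(Pow(Add(54, Add(Mul(Pow(Mul(Add(-2, Add(8, Mul(5, 1))), 6), 2), Add(-3, Mul(Add(-2, Add(8, Mul(5, 1))), 6))), -12)), Rational(1, 2)), -1)) = Mul(-8406, Pow(Pow(Add(54, Add(Mul(Pow(Mul(Add(-2, Add(8, 5)), 6), 2), Add(-3, Mul(Add(-2, Add(8, 5)), 6))), -12)), Rational(1, 2)), -1)) = Mul(-8406, Pow(Pow(Add(54, Add(Mul(Pow(Mul(Add(-2, 13), 6), 2), Add(-3, Mul(Add(-2, 13), 6))), -12)), Rational(1, 2)), -1)) = Mul(-8406, Pow(Pow(Add(54, Add(Mul(Pow(Mul(11, 6), 2), Add(-3, Mul(11, 6))), -12)), Rational(1, 2)), -1)) = Mul(-8406, Pow(Pow(Add(54, Add(Mul(Pow(66, 2), Add(-3, 66)), -12)), Rational(1, 2)), -1)) = Mul(-8406, Pow(Pow(Add(54, Add(Mul(4356, 63), -12)), Rational(1, 2)), -1)) = Mul(-8406, Pow(Pow(Add(54, Add(274428, -12)), Rational(1, 2)), -1)) = Mul(-8406, Pow(Pow(Add(54, 274416), Rational(1, 2)), -1)) = Mul(-8406, Pow(Pow(274470, Rational(1, 2)), -1)) = Mul(-8406, Mul(Rational(1, 274470), Pow(274470, Rational(1, 2)))) = Mul(Rational(-1401, 45745), Pow(274470, Rational(1, 2)))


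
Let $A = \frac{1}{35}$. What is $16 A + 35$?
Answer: $\frac{1241}{35} \approx 35.457$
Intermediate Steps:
$A = \frac{1}{35} \approx 0.028571$
$16 A + 35 = 16 \cdot \frac{1}{35} + 35 = \frac{16}{35} + 35 = \frac{1241}{35}$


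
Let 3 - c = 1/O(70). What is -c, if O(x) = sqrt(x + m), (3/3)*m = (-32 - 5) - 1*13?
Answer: -3 + sqrt(5)/10 ≈ -2.7764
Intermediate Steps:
m = -50 (m = (-32 - 5) - 1*13 = -37 - 13 = -50)
O(x) = sqrt(-50 + x) (O(x) = sqrt(x - 50) = sqrt(-50 + x))
c = 3 - sqrt(5)/10 (c = 3 - 1/(sqrt(-50 + 70)) = 3 - 1/(sqrt(20)) = 3 - 1/(2*sqrt(5)) = 3 - sqrt(5)/10 ≈ 2.7764)
-c = -(3 - sqrt(5)/10) = -3 + sqrt(5)/10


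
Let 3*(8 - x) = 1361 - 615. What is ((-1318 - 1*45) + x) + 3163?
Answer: 4678/3 ≈ 1559.3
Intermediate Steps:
x = -722/3 (x = 8 - (1361 - 615)/3 = 8 - ⅓*746 = 8 - 746/3 = -722/3 ≈ -240.67)
((-1318 - 1*45) + x) + 3163 = ((-1318 - 1*45) - 722/3) + 3163 = ((-1318 - 45) - 722/3) + 3163 = (-1363 - 722/3) + 3163 = -4811/3 + 3163 = 4678/3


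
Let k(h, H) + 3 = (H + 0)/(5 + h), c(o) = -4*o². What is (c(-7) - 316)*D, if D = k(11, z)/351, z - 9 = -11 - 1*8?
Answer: 1856/351 ≈ 5.2878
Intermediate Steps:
z = -10 (z = 9 + (-11 - 1*8) = 9 + (-11 - 8) = 9 - 19 = -10)
k(h, H) = -3 + H/(5 + h) (k(h, H) = -3 + (H + 0)/(5 + h) = -3 + H/(5 + h))
D = -29/2808 (D = ((-15 - 10 - 3*11)/(5 + 11))/351 = ((-15 - 10 - 33)/16)*(1/351) = ((1/16)*(-58))*(1/351) = -29/8*1/351 = -29/2808 ≈ -0.010328)
(c(-7) - 316)*D = (-4*(-7)² - 316)*(-29/2808) = (-4*49 - 316)*(-29/2808) = (-196 - 316)*(-29/2808) = -512*(-29/2808) = 1856/351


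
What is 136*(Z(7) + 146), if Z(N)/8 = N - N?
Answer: 19856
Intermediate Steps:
Z(N) = 0 (Z(N) = 8*(N - N) = 8*0 = 0)
136*(Z(7) + 146) = 136*(0 + 146) = 136*146 = 19856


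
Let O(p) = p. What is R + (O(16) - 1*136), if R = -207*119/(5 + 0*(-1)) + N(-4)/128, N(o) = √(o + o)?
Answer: -25233/5 + I*√2/64 ≈ -5046.6 + 0.022097*I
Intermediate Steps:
N(o) = √2*√o (N(o) = √(2*o) = √2*√o)
R = -24633/5 + I*√2/64 (R = -207*119/(5 + 0*(-1)) + (√2*√(-4))/128 = -207*119/(5 + 0) + (√2*(2*I))*(1/128) = -207/(5*(1/119)) + (2*I*√2)*(1/128) = -207/5/119 + I*√2/64 = -207*119/5 + I*√2/64 = -24633/5 + I*√2/64 ≈ -4926.6 + 0.022097*I)
R + (O(16) - 1*136) = (-24633/5 + I*√2/64) + (16 - 1*136) = (-24633/5 + I*√2/64) + (16 - 136) = (-24633/5 + I*√2/64) - 120 = -25233/5 + I*√2/64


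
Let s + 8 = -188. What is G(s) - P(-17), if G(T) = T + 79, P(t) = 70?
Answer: -187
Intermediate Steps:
s = -196 (s = -8 - 188 = -196)
G(T) = 79 + T
G(s) - P(-17) = (79 - 196) - 1*70 = -117 - 70 = -187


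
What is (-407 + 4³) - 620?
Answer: -963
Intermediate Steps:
(-407 + 4³) - 620 = (-407 + 64) - 620 = -343 - 620 = -963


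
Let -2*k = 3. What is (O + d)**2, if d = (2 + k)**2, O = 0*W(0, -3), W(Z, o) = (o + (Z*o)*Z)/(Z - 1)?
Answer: 1/16 ≈ 0.062500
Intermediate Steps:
k = -3/2 (k = -1/2*3 = -3/2 ≈ -1.5000)
W(Z, o) = (o + o*Z**2)/(-1 + Z)
O = 0 (O = 0*(-3*(1 + 0**2)/(-1 + 0)) = 0*(-3*(1 + 0)/(-1)) = 0*(-3*(-1)*1) = 0*3 = 0)
d = 1/4 (d = (2 - 3/2)**2 = (1/2)**2 = 1/4 ≈ 0.25000)
(O + d)**2 = (0 + 1/4)**2 = (1/4)**2 = 1/16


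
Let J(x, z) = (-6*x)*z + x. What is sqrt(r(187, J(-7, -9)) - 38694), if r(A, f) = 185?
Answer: I*sqrt(38509) ≈ 196.24*I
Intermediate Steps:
J(x, z) = x - 6*x*z (J(x, z) = -6*x*z + x = x - 6*x*z)
sqrt(r(187, J(-7, -9)) - 38694) = sqrt(185 - 38694) = sqrt(-38509) = I*sqrt(38509)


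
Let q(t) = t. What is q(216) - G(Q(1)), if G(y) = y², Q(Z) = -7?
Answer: 167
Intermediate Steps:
q(216) - G(Q(1)) = 216 - 1*(-7)² = 216 - 1*49 = 216 - 49 = 167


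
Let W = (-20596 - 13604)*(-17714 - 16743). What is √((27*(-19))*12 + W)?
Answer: 6*√32733979 ≈ 34328.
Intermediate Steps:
W = 1178429400 (W = -34200*(-34457) = 1178429400)
√((27*(-19))*12 + W) = √((27*(-19))*12 + 1178429400) = √(-513*12 + 1178429400) = √(-6156 + 1178429400) = √1178423244 = 6*√32733979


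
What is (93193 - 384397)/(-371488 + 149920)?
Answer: 24267/18464 ≈ 1.3143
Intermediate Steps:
(93193 - 384397)/(-371488 + 149920) = -291204/(-221568) = -291204*(-1/221568) = 24267/18464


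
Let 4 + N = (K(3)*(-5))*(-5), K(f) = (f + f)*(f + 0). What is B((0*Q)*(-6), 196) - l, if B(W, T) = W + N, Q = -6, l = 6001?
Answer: -5555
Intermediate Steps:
K(f) = 2*f**2 (K(f) = (2*f)*f = 2*f**2)
N = 446 (N = -4 + ((2*3**2)*(-5))*(-5) = -4 + ((2*9)*(-5))*(-5) = -4 + (18*(-5))*(-5) = -4 - 90*(-5) = -4 + 450 = 446)
B(W, T) = 446 + W (B(W, T) = W + 446 = 446 + W)
B((0*Q)*(-6), 196) - l = (446 + (0*(-6))*(-6)) - 1*6001 = (446 + 0*(-6)) - 6001 = (446 + 0) - 6001 = 446 - 6001 = -5555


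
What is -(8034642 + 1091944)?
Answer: -9126586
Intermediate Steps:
-(8034642 + 1091944) = -1054/(1/(8054 + (-431 + 1036))) = -1054/(1/(8054 + 605)) = -1054/(1/8659) = -1054/1/8659 = -1054*8659 = -9126586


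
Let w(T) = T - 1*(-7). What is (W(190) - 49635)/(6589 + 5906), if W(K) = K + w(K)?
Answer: -16416/4165 ≈ -3.9414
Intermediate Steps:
w(T) = 7 + T (w(T) = T + 7 = 7 + T)
W(K) = 7 + 2*K (W(K) = K + (7 + K) = 7 + 2*K)
(W(190) - 49635)/(6589 + 5906) = ((7 + 2*190) - 49635)/(6589 + 5906) = ((7 + 380) - 49635)/12495 = (387 - 49635)*(1/12495) = -49248*1/12495 = -16416/4165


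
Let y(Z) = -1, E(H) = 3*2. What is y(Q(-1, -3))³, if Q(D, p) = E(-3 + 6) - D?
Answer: -1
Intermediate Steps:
E(H) = 6
Q(D, p) = 6 - D
y(Q(-1, -3))³ = (-1)³ = -1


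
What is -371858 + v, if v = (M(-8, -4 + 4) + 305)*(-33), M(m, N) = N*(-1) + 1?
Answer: -381956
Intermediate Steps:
M(m, N) = 1 - N (M(m, N) = -N + 1 = 1 - N)
v = -10098 (v = ((1 - (-4 + 4)) + 305)*(-33) = ((1 - 1*0) + 305)*(-33) = ((1 + 0) + 305)*(-33) = (1 + 305)*(-33) = 306*(-33) = -10098)
-371858 + v = -371858 - 10098 = -381956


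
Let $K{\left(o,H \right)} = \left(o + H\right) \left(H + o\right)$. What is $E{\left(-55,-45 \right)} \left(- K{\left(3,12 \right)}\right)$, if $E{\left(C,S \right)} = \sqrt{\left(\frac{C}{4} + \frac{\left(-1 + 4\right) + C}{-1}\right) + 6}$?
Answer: $- \frac{225 \sqrt{177}}{2} \approx -1496.7$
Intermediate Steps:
$E{\left(C,S \right)} = \sqrt{3 - \frac{3 C}{4}}$ ($E{\left(C,S \right)} = \sqrt{\left(C \frac{1}{4} + \left(3 + C\right) \left(-1\right)\right) + 6} = \sqrt{\left(\frac{C}{4} - \left(3 + C\right)\right) + 6} = \sqrt{\left(-3 - \frac{3 C}{4}\right) + 6} = \sqrt{3 - \frac{3 C}{4}}$)
$K{\left(o,H \right)} = \left(H + o\right)^{2}$ ($K{\left(o,H \right)} = \left(H + o\right) \left(H + o\right) = \left(H + o\right)^{2}$)
$E{\left(-55,-45 \right)} \left(- K{\left(3,12 \right)}\right) = \frac{\sqrt{12 - -165}}{2} \left(- \left(12 + 3\right)^{2}\right) = \frac{\sqrt{12 + 165}}{2} \left(- 15^{2}\right) = \frac{\sqrt{177}}{2} \left(\left(-1\right) 225\right) = \frac{\sqrt{177}}{2} \left(-225\right) = - \frac{225 \sqrt{177}}{2}$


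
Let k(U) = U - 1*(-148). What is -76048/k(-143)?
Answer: -76048/5 ≈ -15210.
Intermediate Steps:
k(U) = 148 + U (k(U) = U + 148 = 148 + U)
-76048/k(-143) = -76048/(148 - 143) = -76048/5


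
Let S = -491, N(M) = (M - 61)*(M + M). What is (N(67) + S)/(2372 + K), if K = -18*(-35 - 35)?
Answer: 313/3632 ≈ 0.086178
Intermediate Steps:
N(M) = 2*M*(-61 + M) (N(M) = (-61 + M)*(2*M) = 2*M*(-61 + M))
K = 1260 (K = -18*(-70) = 1260)
(N(67) + S)/(2372 + K) = (2*67*(-61 + 67) - 491)/(2372 + 1260) = (2*67*6 - 491)/3632 = (804 - 491)*(1/3632) = 313*(1/3632) = 313/3632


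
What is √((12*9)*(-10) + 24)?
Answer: 4*I*√66 ≈ 32.496*I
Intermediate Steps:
√((12*9)*(-10) + 24) = √(108*(-10) + 24) = √(-1080 + 24) = √(-1056) = 4*I*√66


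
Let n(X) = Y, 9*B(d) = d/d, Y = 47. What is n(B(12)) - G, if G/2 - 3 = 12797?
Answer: -25553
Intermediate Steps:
G = 25600 (G = 6 + 2*12797 = 6 + 25594 = 25600)
B(d) = ⅑ (B(d) = (d/d)/9 = (⅑)*1 = ⅑)
n(X) = 47
n(B(12)) - G = 47 - 1*25600 = 47 - 25600 = -25553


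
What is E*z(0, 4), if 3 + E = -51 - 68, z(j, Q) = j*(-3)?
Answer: 0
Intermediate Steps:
z(j, Q) = -3*j
E = -122 (E = -3 + (-51 - 68) = -3 - 119 = -122)
E*z(0, 4) = -(-366)*0 = -122*0 = 0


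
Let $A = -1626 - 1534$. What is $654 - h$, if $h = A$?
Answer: $3814$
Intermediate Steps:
$A = -3160$
$h = -3160$
$654 - h = 654 - -3160 = 654 + 3160 = 3814$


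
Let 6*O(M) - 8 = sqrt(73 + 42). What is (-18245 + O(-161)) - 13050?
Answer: -93881/3 + sqrt(115)/6 ≈ -31292.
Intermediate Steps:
O(M) = 4/3 + sqrt(115)/6 (O(M) = 4/3 + sqrt(73 + 42)/6 = 4/3 + sqrt(115)/6)
(-18245 + O(-161)) - 13050 = (-18245 + (4/3 + sqrt(115)/6)) - 13050 = (-54731/3 + sqrt(115)/6) - 13050 = -93881/3 + sqrt(115)/6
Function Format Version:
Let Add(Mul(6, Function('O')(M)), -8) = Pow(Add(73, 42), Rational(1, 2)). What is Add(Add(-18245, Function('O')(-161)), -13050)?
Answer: Add(Rational(-93881, 3), Mul(Rational(1, 6), Pow(115, Rational(1, 2)))) ≈ -31292.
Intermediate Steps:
Function('O')(M) = Add(Rational(4, 3), Mul(Rational(1, 6), Pow(115, Rational(1, 2)))) (Function('O')(M) = Add(Rational(4, 3), Mul(Rational(1, 6), Pow(Add(73, 42), Rational(1, 2)))) = Add(Rational(4, 3), Mul(Rational(1, 6), Pow(115, Rational(1, 2)))))
Add(Add(-18245, Function('O')(-161)), -13050) = Add(Add(-18245, Add(Rational(4, 3), Mul(Rational(1, 6), Pow(115, Rational(1, 2))))), -13050) = Add(Add(Rational(-54731, 3), Mul(Rational(1, 6), Pow(115, Rational(1, 2)))), -13050) = Add(Rational(-93881, 3), Mul(Rational(1, 6), Pow(115, Rational(1, 2))))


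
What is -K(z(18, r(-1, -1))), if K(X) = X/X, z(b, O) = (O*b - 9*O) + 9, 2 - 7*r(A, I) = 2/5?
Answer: -1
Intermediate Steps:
r(A, I) = 8/35 (r(A, I) = 2/7 - 2/(7*5) = 2/7 - 1/7*2/5 = 2/7 - 2/35 = 8/35)
z(b, O) = 9 - 9*O + O*b (z(b, O) = (-9*O + O*b) + 9 = 9 - 9*O + O*b)
K(X) = 1
-K(z(18, r(-1, -1))) = -1*1 = -1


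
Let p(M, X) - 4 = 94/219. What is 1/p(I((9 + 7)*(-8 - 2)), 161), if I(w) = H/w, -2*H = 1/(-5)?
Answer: 219/970 ≈ 0.22577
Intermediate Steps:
H = ⅒ (H = -½/(-5) = -½*(-⅕) = ⅒ ≈ 0.10000)
I(w) = 1/(10*w)
p(M, X) = 970/219 (p(M, X) = 4 + 94/219 = 970/219)
1/p(I((9 + 7)*(-8 - 2)), 161) = 1/(970/219) = 219/970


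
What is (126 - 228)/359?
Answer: -102/359 ≈ -0.28412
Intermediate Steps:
(126 - 228)/359 = (1/359)*(-102) = -102/359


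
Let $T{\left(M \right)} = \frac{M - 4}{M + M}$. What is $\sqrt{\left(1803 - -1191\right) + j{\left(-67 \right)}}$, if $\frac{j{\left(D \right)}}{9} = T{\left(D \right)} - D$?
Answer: $\frac{\sqrt{64673358}}{134} \approx 60.015$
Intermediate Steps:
$T{\left(M \right)} = \frac{-4 + M}{2 M}$
$j{\left(D \right)} = - 9 D + \frac{9 \left(-4 + D\right)}{2 D}$ ($j{\left(D \right)} = 9 \left(\frac{-4 + D}{2 D} - D\right) = 9 \left(- D + \frac{-4 + D}{2 D}\right) = - 9 D + \frac{9 \left(-4 + D\right)}{2 D}$)
$\sqrt{\left(1803 - -1191\right) + j{\left(-67 \right)}} = \sqrt{\left(1803 - -1191\right) - \left(- \frac{1215}{2} - \frac{18}{67}\right)} = \sqrt{\left(1803 + 1191\right) + \left(\frac{9}{2} - - \frac{18}{67} + 603\right)} = \sqrt{2994 + \left(\frac{9}{2} + \frac{18}{67} + 603\right)} = \sqrt{2994 + \frac{81441}{134}} = \sqrt{\frac{482637}{134}} = \frac{\sqrt{64673358}}{134}$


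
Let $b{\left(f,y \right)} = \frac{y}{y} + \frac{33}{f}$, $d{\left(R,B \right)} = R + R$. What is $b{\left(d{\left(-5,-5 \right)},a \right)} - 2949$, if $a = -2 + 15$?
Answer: $- \frac{29513}{10} \approx -2951.3$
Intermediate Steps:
$d{\left(R,B \right)} = 2 R$
$a = 13$
$b{\left(f,y \right)} = 1 + \frac{33}{f}$
$b{\left(d{\left(-5,-5 \right)},a \right)} - 2949 = \frac{33 + 2 \left(-5\right)}{2 \left(-5\right)} - 2949 = \frac{33 - 10}{-10} - 2949 = \left(- \frac{1}{10}\right) 23 - 2949 = - \frac{23}{10} - 2949 = - \frac{29513}{10}$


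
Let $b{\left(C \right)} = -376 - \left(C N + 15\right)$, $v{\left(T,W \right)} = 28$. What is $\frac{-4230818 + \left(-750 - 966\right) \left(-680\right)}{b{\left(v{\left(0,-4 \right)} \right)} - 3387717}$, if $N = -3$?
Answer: $\frac{1531969}{1694012} \approx 0.90434$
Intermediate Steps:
$b{\left(C \right)} = -391 + 3 C$ ($b{\left(C \right)} = -376 - \left(C \left(-3\right) + 15\right) = -376 - \left(- 3 C + 15\right) = -376 - \left(15 - 3 C\right) = -376 + \left(-15 + 3 C\right) = -391 + 3 C$)
$\frac{-4230818 + \left(-750 - 966\right) \left(-680\right)}{b{\left(v{\left(0,-4 \right)} \right)} - 3387717} = \frac{-4230818 + \left(-750 - 966\right) \left(-680\right)}{\left(-391 + 3 \cdot 28\right) - 3387717} = \frac{-4230818 - -1166880}{\left(-391 + 84\right) - 3387717} = \frac{-4230818 + 1166880}{-307 - 3387717} = - \frac{3063938}{-3388024} = \left(-3063938\right) \left(- \frac{1}{3388024}\right) = \frac{1531969}{1694012}$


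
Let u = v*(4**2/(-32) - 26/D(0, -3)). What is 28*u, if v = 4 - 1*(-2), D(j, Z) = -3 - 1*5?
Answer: 462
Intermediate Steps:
D(j, Z) = -8 (D(j, Z) = -3 - 5 = -8)
v = 6 (v = 4 + 2 = 6)
u = 33/2 (u = 6*(4**2/(-32) - 26/(-8)) = 6*(16*(-1/32) - 26*(-1/8)) = 6*(-1/2 + 13/4) = 6*(11/4) = 33/2 ≈ 16.500)
28*u = 28*(33/2) = 462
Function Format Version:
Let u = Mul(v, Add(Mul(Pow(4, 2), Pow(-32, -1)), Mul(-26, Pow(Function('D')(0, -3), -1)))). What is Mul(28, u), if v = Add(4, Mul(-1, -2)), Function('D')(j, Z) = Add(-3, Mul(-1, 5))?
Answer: 462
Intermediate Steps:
Function('D')(j, Z) = -8 (Function('D')(j, Z) = Add(-3, -5) = -8)
v = 6 (v = Add(4, 2) = 6)
u = Rational(33, 2) (u = Mul(6, Add(Mul(Pow(4, 2), Pow(-32, -1)), Mul(-26, Pow(-8, -1)))) = Mul(6, Add(Mul(16, Rational(-1, 32)), Mul(-26, Rational(-1, 8)))) = Mul(6, Add(Rational(-1, 2), Rational(13, 4))) = Mul(6, Rational(11, 4)) = Rational(33, 2) ≈ 16.500)
Mul(28, u) = Mul(28, Rational(33, 2)) = 462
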